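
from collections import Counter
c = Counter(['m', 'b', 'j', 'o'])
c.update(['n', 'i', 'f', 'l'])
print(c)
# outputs Counter({'m': 1, 'b': 1, 'j': 1, 'o': 1, 'n': 1, 'i': 1, 'f': 1, 'l': 1})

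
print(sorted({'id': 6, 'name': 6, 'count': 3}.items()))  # [('count', 3), ('id', 6), ('name', 6)]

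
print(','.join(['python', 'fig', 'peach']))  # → python,fig,peach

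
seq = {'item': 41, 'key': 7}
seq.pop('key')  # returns 7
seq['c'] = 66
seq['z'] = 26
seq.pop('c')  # 66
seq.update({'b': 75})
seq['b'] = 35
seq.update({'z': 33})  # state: {'item': 41, 'z': 33, 'b': 35}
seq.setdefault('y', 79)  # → 79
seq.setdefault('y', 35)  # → 79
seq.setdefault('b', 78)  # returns 35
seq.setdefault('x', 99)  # 99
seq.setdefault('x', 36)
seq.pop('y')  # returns 79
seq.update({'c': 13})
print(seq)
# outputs {'item': 41, 'z': 33, 'b': 35, 'x': 99, 'c': 13}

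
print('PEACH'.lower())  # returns peach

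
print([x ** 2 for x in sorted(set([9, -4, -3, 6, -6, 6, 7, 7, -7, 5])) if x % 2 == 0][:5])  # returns [36, 16, 36]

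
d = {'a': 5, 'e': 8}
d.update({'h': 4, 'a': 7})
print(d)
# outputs {'a': 7, 'e': 8, 'h': 4}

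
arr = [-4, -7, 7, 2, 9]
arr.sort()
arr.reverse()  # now [9, 7, 2, -4, -7]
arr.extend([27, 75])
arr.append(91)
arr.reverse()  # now [91, 75, 27, -7, -4, 2, 7, 9]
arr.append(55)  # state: [91, 75, 27, -7, -4, 2, 7, 9, 55]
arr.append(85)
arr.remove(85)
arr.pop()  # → 55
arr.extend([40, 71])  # [91, 75, 27, -7, -4, 2, 7, 9, 40, 71]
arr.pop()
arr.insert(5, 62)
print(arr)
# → [91, 75, 27, -7, -4, 62, 2, 7, 9, 40]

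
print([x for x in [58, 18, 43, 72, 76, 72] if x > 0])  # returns [58, 18, 43, 72, 76, 72]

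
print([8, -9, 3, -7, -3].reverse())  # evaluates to None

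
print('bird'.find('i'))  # 1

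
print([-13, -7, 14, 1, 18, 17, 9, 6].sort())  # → None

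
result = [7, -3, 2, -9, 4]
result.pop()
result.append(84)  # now [7, -3, 2, -9, 84]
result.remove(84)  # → [7, -3, 2, -9]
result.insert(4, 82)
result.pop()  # 82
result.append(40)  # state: [7, -3, 2, -9, 40]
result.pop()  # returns 40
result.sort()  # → [-9, -3, 2, 7]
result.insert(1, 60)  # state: [-9, 60, -3, 2, 7]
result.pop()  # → 7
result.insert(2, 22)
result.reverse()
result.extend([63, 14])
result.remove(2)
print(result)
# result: [-3, 22, 60, -9, 63, 14]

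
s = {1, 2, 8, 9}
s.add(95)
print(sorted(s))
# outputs [1, 2, 8, 9, 95]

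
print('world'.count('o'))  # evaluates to 1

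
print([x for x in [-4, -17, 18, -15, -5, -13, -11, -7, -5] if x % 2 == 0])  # [-4, 18]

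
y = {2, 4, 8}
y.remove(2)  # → {4, 8}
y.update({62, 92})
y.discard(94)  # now {4, 8, 62, 92}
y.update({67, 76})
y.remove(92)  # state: {4, 8, 62, 67, 76}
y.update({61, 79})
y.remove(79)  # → {4, 8, 61, 62, 67, 76}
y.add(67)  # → {4, 8, 61, 62, 67, 76}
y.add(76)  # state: {4, 8, 61, 62, 67, 76}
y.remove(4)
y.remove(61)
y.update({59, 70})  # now {8, 59, 62, 67, 70, 76}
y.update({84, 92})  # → {8, 59, 62, 67, 70, 76, 84, 92}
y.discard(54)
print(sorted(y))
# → [8, 59, 62, 67, 70, 76, 84, 92]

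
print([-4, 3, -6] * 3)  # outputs [-4, 3, -6, -4, 3, -6, -4, 3, -6]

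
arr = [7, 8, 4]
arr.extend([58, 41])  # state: [7, 8, 4, 58, 41]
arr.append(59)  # [7, 8, 4, 58, 41, 59]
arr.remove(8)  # [7, 4, 58, 41, 59]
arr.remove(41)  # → [7, 4, 58, 59]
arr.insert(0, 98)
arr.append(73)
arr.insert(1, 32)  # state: [98, 32, 7, 4, 58, 59, 73]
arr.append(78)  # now [98, 32, 7, 4, 58, 59, 73, 78]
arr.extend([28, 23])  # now [98, 32, 7, 4, 58, 59, 73, 78, 28, 23]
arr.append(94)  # [98, 32, 7, 4, 58, 59, 73, 78, 28, 23, 94]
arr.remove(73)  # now [98, 32, 7, 4, 58, 59, 78, 28, 23, 94]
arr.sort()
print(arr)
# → [4, 7, 23, 28, 32, 58, 59, 78, 94, 98]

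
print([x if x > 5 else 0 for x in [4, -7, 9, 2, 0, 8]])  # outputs [0, 0, 9, 0, 0, 8]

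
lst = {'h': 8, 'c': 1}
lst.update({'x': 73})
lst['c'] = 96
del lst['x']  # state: {'h': 8, 'c': 96}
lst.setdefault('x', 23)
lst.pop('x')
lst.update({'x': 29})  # {'h': 8, 'c': 96, 'x': 29}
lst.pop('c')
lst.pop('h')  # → 8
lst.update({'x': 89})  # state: {'x': 89}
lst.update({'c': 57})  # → {'x': 89, 'c': 57}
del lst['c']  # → {'x': 89}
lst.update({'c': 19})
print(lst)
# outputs {'x': 89, 'c': 19}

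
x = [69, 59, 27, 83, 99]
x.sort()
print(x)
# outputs [27, 59, 69, 83, 99]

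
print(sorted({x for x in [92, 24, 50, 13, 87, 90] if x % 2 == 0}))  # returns [24, 50, 90, 92]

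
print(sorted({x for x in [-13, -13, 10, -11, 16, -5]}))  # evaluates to [-13, -11, -5, 10, 16]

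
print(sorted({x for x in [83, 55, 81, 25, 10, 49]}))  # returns [10, 25, 49, 55, 81, 83]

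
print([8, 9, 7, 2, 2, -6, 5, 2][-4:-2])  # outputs [2, -6]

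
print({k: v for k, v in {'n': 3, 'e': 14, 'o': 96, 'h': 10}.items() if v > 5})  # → {'e': 14, 'o': 96, 'h': 10}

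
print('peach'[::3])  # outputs pc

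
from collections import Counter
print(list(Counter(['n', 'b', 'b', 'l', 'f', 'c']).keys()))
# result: ['n', 'b', 'l', 'f', 'c']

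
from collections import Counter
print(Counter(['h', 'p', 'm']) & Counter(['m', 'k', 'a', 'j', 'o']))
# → Counter({'m': 1})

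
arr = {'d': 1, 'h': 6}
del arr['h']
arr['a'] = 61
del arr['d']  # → {'a': 61}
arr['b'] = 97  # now {'a': 61, 'b': 97}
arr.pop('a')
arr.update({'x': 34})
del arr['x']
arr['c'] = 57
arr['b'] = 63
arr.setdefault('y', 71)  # 71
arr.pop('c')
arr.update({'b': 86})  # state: {'b': 86, 'y': 71}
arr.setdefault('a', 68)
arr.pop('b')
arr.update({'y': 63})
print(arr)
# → {'y': 63, 'a': 68}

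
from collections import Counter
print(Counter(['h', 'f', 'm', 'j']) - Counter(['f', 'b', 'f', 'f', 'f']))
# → Counter({'h': 1, 'm': 1, 'j': 1})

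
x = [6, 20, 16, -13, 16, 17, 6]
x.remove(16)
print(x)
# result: [6, 20, -13, 16, 17, 6]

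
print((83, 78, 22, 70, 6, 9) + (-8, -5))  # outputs (83, 78, 22, 70, 6, 9, -8, -5)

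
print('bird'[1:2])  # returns i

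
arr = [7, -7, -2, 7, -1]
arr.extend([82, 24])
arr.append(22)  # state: [7, -7, -2, 7, -1, 82, 24, 22]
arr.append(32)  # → [7, -7, -2, 7, -1, 82, 24, 22, 32]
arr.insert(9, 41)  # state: [7, -7, -2, 7, -1, 82, 24, 22, 32, 41]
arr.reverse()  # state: [41, 32, 22, 24, 82, -1, 7, -2, -7, 7]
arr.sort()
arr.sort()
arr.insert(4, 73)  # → [-7, -2, -1, 7, 73, 7, 22, 24, 32, 41, 82]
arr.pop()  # 82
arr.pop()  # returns 41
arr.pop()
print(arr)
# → [-7, -2, -1, 7, 73, 7, 22, 24]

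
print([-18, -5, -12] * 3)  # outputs [-18, -5, -12, -18, -5, -12, -18, -5, -12]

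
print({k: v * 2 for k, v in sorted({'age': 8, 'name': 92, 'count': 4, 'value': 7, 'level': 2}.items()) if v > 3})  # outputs {'age': 16, 'count': 8, 'name': 184, 'value': 14}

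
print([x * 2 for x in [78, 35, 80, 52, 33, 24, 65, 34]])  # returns [156, 70, 160, 104, 66, 48, 130, 68]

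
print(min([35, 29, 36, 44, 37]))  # 29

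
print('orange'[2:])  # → ange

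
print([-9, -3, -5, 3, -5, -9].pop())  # -9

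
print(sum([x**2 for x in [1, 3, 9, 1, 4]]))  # 108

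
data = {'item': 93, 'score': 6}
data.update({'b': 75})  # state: {'item': 93, 'score': 6, 'b': 75}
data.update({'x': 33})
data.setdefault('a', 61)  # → 61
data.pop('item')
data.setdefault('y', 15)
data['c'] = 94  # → {'score': 6, 'b': 75, 'x': 33, 'a': 61, 'y': 15, 'c': 94}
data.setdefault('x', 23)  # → 33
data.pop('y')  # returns 15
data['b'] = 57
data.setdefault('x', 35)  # 33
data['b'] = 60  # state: {'score': 6, 'b': 60, 'x': 33, 'a': 61, 'c': 94}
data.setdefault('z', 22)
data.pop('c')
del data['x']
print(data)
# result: {'score': 6, 'b': 60, 'a': 61, 'z': 22}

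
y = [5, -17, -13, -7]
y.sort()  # [-17, -13, -7, 5]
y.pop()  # 5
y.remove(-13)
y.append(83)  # [-17, -7, 83]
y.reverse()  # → [83, -7, -17]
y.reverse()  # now [-17, -7, 83]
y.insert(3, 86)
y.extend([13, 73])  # [-17, -7, 83, 86, 13, 73]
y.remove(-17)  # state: [-7, 83, 86, 13, 73]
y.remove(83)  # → [-7, 86, 13, 73]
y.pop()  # 73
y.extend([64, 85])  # [-7, 86, 13, 64, 85]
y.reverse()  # [85, 64, 13, 86, -7]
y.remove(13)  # [85, 64, 86, -7]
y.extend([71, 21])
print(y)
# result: [85, 64, 86, -7, 71, 21]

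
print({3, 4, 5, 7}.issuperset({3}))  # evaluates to True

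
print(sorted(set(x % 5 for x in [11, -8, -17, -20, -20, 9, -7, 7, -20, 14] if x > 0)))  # [1, 2, 4]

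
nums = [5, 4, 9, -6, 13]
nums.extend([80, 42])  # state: [5, 4, 9, -6, 13, 80, 42]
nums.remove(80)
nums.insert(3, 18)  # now [5, 4, 9, 18, -6, 13, 42]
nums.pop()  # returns 42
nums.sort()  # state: [-6, 4, 5, 9, 13, 18]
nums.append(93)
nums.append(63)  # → [-6, 4, 5, 9, 13, 18, 93, 63]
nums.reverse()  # [63, 93, 18, 13, 9, 5, 4, -6]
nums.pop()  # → -6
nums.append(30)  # [63, 93, 18, 13, 9, 5, 4, 30]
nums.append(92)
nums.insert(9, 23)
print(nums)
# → [63, 93, 18, 13, 9, 5, 4, 30, 92, 23]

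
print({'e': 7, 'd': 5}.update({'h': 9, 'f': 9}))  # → None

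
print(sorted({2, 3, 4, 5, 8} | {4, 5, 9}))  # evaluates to [2, 3, 4, 5, 8, 9]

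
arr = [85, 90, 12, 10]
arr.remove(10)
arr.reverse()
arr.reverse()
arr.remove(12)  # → [85, 90]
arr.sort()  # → [85, 90]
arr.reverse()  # [90, 85]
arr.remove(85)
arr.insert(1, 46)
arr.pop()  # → 46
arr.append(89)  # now [90, 89]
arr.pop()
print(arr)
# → [90]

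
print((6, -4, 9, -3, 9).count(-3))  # 1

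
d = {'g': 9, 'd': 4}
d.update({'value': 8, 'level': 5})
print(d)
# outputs {'g': 9, 'd': 4, 'value': 8, 'level': 5}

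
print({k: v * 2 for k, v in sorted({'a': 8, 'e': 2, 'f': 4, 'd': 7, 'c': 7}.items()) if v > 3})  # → {'a': 16, 'c': 14, 'd': 14, 'f': 8}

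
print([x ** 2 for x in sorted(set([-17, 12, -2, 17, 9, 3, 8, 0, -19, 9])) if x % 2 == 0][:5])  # [4, 0, 64, 144]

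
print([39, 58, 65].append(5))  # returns None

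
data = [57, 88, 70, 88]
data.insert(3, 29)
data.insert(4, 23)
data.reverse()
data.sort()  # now [23, 29, 57, 70, 88, 88]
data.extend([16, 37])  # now [23, 29, 57, 70, 88, 88, 16, 37]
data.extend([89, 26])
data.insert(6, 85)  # [23, 29, 57, 70, 88, 88, 85, 16, 37, 89, 26]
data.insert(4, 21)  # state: [23, 29, 57, 70, 21, 88, 88, 85, 16, 37, 89, 26]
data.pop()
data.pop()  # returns 89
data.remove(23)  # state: [29, 57, 70, 21, 88, 88, 85, 16, 37]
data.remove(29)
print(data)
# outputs [57, 70, 21, 88, 88, 85, 16, 37]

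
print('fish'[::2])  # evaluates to fs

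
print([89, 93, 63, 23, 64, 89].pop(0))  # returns 89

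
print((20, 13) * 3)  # (20, 13, 20, 13, 20, 13)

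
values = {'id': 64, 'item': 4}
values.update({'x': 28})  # {'id': 64, 'item': 4, 'x': 28}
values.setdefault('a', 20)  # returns 20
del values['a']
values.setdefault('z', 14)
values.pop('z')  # 14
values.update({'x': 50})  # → {'id': 64, 'item': 4, 'x': 50}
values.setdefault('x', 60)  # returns 50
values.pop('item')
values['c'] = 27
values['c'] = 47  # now {'id': 64, 'x': 50, 'c': 47}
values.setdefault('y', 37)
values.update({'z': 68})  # {'id': 64, 'x': 50, 'c': 47, 'y': 37, 'z': 68}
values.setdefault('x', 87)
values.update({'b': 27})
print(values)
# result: {'id': 64, 'x': 50, 'c': 47, 'y': 37, 'z': 68, 'b': 27}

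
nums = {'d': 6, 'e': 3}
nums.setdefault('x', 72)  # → 72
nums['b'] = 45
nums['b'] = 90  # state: {'d': 6, 'e': 3, 'x': 72, 'b': 90}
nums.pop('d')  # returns 6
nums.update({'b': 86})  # {'e': 3, 'x': 72, 'b': 86}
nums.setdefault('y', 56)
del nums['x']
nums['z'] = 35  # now {'e': 3, 'b': 86, 'y': 56, 'z': 35}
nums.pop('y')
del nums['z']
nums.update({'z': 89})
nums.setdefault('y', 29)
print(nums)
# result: {'e': 3, 'b': 86, 'z': 89, 'y': 29}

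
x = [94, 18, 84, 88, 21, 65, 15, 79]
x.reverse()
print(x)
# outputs [79, 15, 65, 21, 88, 84, 18, 94]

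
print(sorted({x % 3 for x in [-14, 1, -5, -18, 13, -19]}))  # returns [0, 1, 2]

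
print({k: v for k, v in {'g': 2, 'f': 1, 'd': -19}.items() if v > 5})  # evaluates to {}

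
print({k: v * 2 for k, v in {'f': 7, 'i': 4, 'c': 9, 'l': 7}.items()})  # {'f': 14, 'i': 8, 'c': 18, 'l': 14}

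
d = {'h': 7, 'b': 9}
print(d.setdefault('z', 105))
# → 105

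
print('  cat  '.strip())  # cat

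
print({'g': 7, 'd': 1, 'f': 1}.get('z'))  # None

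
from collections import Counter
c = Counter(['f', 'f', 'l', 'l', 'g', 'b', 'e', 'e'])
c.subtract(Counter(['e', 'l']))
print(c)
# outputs Counter({'f': 2, 'l': 1, 'g': 1, 'b': 1, 'e': 1})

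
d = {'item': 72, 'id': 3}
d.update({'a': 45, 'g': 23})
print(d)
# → {'item': 72, 'id': 3, 'a': 45, 'g': 23}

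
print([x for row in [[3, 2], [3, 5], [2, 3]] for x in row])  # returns [3, 2, 3, 5, 2, 3]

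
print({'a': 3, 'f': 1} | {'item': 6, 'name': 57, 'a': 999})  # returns {'a': 999, 'f': 1, 'item': 6, 'name': 57}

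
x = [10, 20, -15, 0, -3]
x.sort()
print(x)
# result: [-15, -3, 0, 10, 20]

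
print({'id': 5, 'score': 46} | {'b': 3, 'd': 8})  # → {'id': 5, 'score': 46, 'b': 3, 'd': 8}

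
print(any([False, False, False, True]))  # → True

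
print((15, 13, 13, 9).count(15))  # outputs 1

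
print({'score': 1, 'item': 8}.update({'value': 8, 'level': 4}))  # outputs None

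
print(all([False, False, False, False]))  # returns False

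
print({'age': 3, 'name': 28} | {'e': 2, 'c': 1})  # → {'age': 3, 'name': 28, 'e': 2, 'c': 1}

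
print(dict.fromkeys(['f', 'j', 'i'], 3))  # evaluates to {'f': 3, 'j': 3, 'i': 3}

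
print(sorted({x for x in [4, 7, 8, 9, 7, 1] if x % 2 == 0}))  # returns [4, 8]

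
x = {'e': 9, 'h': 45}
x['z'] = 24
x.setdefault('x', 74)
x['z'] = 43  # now {'e': 9, 'h': 45, 'z': 43, 'x': 74}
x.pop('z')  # 43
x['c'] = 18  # {'e': 9, 'h': 45, 'x': 74, 'c': 18}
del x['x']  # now {'e': 9, 'h': 45, 'c': 18}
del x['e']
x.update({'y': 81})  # {'h': 45, 'c': 18, 'y': 81}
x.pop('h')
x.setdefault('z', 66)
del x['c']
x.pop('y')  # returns 81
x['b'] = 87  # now {'z': 66, 'b': 87}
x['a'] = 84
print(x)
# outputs {'z': 66, 'b': 87, 'a': 84}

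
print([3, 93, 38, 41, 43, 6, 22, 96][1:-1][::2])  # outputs [93, 41, 6]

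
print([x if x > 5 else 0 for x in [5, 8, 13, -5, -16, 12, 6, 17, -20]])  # [0, 8, 13, 0, 0, 12, 6, 17, 0]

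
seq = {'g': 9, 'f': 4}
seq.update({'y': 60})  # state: {'g': 9, 'f': 4, 'y': 60}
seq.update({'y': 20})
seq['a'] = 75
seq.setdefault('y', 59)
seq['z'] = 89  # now {'g': 9, 'f': 4, 'y': 20, 'a': 75, 'z': 89}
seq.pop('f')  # 4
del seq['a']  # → {'g': 9, 'y': 20, 'z': 89}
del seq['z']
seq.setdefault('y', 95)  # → 20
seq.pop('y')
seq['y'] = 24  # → {'g': 9, 'y': 24}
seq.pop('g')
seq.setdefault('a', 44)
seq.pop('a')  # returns 44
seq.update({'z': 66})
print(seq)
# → {'y': 24, 'z': 66}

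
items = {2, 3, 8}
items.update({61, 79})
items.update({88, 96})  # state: {2, 3, 8, 61, 79, 88, 96}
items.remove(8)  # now {2, 3, 61, 79, 88, 96}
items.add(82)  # {2, 3, 61, 79, 82, 88, 96}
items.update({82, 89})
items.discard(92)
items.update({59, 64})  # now {2, 3, 59, 61, 64, 79, 82, 88, 89, 96}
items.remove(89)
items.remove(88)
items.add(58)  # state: {2, 3, 58, 59, 61, 64, 79, 82, 96}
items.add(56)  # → {2, 3, 56, 58, 59, 61, 64, 79, 82, 96}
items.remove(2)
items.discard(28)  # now {3, 56, 58, 59, 61, 64, 79, 82, 96}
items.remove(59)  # {3, 56, 58, 61, 64, 79, 82, 96}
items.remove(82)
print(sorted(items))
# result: [3, 56, 58, 61, 64, 79, 96]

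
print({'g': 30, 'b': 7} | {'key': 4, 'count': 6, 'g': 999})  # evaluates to {'g': 999, 'b': 7, 'key': 4, 'count': 6}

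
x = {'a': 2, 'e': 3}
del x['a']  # {'e': 3}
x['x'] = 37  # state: {'e': 3, 'x': 37}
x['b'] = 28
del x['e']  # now {'x': 37, 'b': 28}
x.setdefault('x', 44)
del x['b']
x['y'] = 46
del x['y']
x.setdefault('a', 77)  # 77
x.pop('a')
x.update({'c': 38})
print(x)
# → {'x': 37, 'c': 38}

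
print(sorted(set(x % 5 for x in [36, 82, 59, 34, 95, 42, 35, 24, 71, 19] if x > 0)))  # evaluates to [0, 1, 2, 4]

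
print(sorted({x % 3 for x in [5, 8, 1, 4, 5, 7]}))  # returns [1, 2]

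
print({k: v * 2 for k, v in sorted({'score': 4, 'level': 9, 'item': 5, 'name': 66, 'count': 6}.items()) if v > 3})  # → {'count': 12, 'item': 10, 'level': 18, 'name': 132, 'score': 8}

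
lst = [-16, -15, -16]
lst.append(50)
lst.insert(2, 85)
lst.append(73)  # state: [-16, -15, 85, -16, 50, 73]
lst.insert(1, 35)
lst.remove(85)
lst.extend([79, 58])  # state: [-16, 35, -15, -16, 50, 73, 79, 58]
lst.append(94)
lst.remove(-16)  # [35, -15, -16, 50, 73, 79, 58, 94]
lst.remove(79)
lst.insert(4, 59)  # [35, -15, -16, 50, 59, 73, 58, 94]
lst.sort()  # [-16, -15, 35, 50, 58, 59, 73, 94]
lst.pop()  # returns 94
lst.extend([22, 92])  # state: [-16, -15, 35, 50, 58, 59, 73, 22, 92]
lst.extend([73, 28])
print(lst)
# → [-16, -15, 35, 50, 58, 59, 73, 22, 92, 73, 28]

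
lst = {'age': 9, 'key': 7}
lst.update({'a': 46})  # {'age': 9, 'key': 7, 'a': 46}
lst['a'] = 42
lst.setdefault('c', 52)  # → 52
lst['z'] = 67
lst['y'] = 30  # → {'age': 9, 'key': 7, 'a': 42, 'c': 52, 'z': 67, 'y': 30}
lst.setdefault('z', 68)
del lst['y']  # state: {'age': 9, 'key': 7, 'a': 42, 'c': 52, 'z': 67}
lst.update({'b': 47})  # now {'age': 9, 'key': 7, 'a': 42, 'c': 52, 'z': 67, 'b': 47}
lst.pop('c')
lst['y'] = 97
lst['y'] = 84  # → {'age': 9, 'key': 7, 'a': 42, 'z': 67, 'b': 47, 'y': 84}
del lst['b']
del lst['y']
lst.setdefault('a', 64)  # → 42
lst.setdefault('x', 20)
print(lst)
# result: {'age': 9, 'key': 7, 'a': 42, 'z': 67, 'x': 20}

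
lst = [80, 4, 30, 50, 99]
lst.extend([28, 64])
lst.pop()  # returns 64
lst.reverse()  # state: [28, 99, 50, 30, 4, 80]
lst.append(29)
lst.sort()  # [4, 28, 29, 30, 50, 80, 99]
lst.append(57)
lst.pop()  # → 57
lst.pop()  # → 99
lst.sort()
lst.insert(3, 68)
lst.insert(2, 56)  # [4, 28, 56, 29, 68, 30, 50, 80]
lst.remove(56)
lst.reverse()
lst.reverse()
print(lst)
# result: [4, 28, 29, 68, 30, 50, 80]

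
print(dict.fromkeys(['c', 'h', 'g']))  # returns {'c': None, 'h': None, 'g': None}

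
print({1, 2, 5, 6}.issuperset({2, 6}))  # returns True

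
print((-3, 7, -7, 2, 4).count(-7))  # 1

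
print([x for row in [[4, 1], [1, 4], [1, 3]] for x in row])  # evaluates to [4, 1, 1, 4, 1, 3]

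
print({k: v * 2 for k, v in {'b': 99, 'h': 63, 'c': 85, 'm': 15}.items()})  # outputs {'b': 198, 'h': 126, 'c': 170, 'm': 30}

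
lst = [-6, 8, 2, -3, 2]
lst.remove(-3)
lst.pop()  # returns 2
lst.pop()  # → 2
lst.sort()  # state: [-6, 8]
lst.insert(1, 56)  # [-6, 56, 8]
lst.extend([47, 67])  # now [-6, 56, 8, 47, 67]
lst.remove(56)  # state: [-6, 8, 47, 67]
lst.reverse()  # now [67, 47, 8, -6]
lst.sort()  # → [-6, 8, 47, 67]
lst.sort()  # [-6, 8, 47, 67]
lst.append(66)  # [-6, 8, 47, 67, 66]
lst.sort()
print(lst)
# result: [-6, 8, 47, 66, 67]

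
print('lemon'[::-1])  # nomel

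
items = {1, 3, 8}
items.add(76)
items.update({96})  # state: {1, 3, 8, 76, 96}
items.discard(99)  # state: {1, 3, 8, 76, 96}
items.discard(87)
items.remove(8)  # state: {1, 3, 76, 96}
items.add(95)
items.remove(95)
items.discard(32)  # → {1, 3, 76, 96}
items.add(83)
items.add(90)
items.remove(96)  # {1, 3, 76, 83, 90}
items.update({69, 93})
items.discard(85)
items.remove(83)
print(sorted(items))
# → [1, 3, 69, 76, 90, 93]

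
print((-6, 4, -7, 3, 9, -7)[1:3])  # (4, -7)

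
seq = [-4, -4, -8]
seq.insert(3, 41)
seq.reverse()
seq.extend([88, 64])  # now [41, -8, -4, -4, 88, 64]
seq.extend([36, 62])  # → [41, -8, -4, -4, 88, 64, 36, 62]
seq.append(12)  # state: [41, -8, -4, -4, 88, 64, 36, 62, 12]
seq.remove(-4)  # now [41, -8, -4, 88, 64, 36, 62, 12]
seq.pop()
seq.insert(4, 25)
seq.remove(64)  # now [41, -8, -4, 88, 25, 36, 62]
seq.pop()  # 62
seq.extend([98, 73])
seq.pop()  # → 73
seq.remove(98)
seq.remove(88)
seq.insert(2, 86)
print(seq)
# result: [41, -8, 86, -4, 25, 36]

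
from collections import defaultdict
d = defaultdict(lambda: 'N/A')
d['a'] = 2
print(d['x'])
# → N/A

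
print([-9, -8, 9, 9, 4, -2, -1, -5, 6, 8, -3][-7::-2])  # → [4, 9, -9]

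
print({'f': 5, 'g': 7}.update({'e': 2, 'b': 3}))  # None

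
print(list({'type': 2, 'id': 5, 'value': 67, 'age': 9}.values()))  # [2, 5, 67, 9]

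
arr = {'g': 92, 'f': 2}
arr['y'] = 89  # {'g': 92, 'f': 2, 'y': 89}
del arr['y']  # {'g': 92, 'f': 2}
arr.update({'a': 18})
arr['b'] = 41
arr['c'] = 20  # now {'g': 92, 'f': 2, 'a': 18, 'b': 41, 'c': 20}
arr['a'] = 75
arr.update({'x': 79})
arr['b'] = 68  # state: {'g': 92, 'f': 2, 'a': 75, 'b': 68, 'c': 20, 'x': 79}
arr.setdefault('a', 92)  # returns 75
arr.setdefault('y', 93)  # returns 93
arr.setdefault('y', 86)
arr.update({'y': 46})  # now {'g': 92, 'f': 2, 'a': 75, 'b': 68, 'c': 20, 'x': 79, 'y': 46}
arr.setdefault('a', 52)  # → 75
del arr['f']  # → {'g': 92, 'a': 75, 'b': 68, 'c': 20, 'x': 79, 'y': 46}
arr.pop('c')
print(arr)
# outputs {'g': 92, 'a': 75, 'b': 68, 'x': 79, 'y': 46}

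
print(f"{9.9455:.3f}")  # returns 9.945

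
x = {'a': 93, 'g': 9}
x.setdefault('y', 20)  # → 20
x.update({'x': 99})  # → {'a': 93, 'g': 9, 'y': 20, 'x': 99}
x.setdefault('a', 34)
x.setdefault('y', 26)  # 20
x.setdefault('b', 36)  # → 36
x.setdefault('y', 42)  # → 20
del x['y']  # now {'a': 93, 'g': 9, 'x': 99, 'b': 36}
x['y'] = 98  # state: {'a': 93, 'g': 9, 'x': 99, 'b': 36, 'y': 98}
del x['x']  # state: {'a': 93, 'g': 9, 'b': 36, 'y': 98}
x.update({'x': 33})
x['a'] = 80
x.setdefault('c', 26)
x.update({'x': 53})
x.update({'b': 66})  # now {'a': 80, 'g': 9, 'b': 66, 'y': 98, 'x': 53, 'c': 26}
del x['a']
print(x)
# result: {'g': 9, 'b': 66, 'y': 98, 'x': 53, 'c': 26}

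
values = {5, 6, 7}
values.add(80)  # {5, 6, 7, 80}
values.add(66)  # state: {5, 6, 7, 66, 80}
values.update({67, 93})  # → {5, 6, 7, 66, 67, 80, 93}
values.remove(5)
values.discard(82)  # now {6, 7, 66, 67, 80, 93}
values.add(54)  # {6, 7, 54, 66, 67, 80, 93}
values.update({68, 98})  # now {6, 7, 54, 66, 67, 68, 80, 93, 98}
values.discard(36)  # {6, 7, 54, 66, 67, 68, 80, 93, 98}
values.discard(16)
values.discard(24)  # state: {6, 7, 54, 66, 67, 68, 80, 93, 98}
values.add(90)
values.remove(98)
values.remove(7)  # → {6, 54, 66, 67, 68, 80, 90, 93}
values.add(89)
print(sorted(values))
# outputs [6, 54, 66, 67, 68, 80, 89, 90, 93]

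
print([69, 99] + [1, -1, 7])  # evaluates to [69, 99, 1, -1, 7]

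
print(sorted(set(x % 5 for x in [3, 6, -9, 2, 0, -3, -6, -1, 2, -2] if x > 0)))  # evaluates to [1, 2, 3]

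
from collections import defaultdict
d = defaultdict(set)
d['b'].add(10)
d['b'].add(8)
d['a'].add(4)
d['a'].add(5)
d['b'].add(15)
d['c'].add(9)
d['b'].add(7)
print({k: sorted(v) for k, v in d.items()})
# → {'b': [7, 8, 10, 15], 'a': [4, 5], 'c': [9]}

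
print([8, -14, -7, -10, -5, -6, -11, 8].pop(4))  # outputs -5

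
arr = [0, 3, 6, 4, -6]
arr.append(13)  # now [0, 3, 6, 4, -6, 13]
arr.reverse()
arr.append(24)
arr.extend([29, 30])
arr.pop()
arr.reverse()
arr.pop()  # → 13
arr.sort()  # [-6, 0, 3, 4, 6, 24, 29]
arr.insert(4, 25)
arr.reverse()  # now [29, 24, 6, 25, 4, 3, 0, -6]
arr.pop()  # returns -6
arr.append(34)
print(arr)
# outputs [29, 24, 6, 25, 4, 3, 0, 34]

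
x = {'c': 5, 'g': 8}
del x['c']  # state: {'g': 8}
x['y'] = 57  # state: {'g': 8, 'y': 57}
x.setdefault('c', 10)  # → 10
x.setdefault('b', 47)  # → 47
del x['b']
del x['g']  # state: {'y': 57, 'c': 10}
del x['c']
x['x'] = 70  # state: {'y': 57, 'x': 70}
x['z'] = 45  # {'y': 57, 'x': 70, 'z': 45}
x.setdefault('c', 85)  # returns 85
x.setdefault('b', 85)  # 85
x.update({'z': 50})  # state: {'y': 57, 'x': 70, 'z': 50, 'c': 85, 'b': 85}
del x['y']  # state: {'x': 70, 'z': 50, 'c': 85, 'b': 85}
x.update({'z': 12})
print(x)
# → {'x': 70, 'z': 12, 'c': 85, 'b': 85}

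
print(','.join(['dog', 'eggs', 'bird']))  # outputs dog,eggs,bird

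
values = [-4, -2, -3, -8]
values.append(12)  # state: [-4, -2, -3, -8, 12]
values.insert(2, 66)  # [-4, -2, 66, -3, -8, 12]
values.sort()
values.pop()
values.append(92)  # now [-8, -4, -3, -2, 12, 92]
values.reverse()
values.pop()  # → -8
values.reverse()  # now [-4, -3, -2, 12, 92]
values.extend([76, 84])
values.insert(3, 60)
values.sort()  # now [-4, -3, -2, 12, 60, 76, 84, 92]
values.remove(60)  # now [-4, -3, -2, 12, 76, 84, 92]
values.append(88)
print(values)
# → [-4, -3, -2, 12, 76, 84, 92, 88]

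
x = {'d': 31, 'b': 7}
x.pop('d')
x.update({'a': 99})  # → {'b': 7, 'a': 99}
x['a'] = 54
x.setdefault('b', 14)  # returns 7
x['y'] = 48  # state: {'b': 7, 'a': 54, 'y': 48}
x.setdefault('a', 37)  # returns 54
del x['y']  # {'b': 7, 'a': 54}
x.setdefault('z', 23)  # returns 23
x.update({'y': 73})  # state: {'b': 7, 'a': 54, 'z': 23, 'y': 73}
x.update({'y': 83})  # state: {'b': 7, 'a': 54, 'z': 23, 'y': 83}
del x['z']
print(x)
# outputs {'b': 7, 'a': 54, 'y': 83}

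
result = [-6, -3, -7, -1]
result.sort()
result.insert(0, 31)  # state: [31, -7, -6, -3, -1]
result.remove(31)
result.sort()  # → [-7, -6, -3, -1]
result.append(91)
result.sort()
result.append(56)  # [-7, -6, -3, -1, 91, 56]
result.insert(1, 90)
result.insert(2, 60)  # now [-7, 90, 60, -6, -3, -1, 91, 56]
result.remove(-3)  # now [-7, 90, 60, -6, -1, 91, 56]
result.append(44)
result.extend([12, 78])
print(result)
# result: [-7, 90, 60, -6, -1, 91, 56, 44, 12, 78]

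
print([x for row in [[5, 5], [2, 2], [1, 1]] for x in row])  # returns [5, 5, 2, 2, 1, 1]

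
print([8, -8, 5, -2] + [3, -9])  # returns [8, -8, 5, -2, 3, -9]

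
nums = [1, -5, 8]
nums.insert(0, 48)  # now [48, 1, -5, 8]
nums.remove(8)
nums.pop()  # -5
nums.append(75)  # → [48, 1, 75]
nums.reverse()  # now [75, 1, 48]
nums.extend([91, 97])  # [75, 1, 48, 91, 97]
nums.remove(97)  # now [75, 1, 48, 91]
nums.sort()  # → [1, 48, 75, 91]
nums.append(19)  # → [1, 48, 75, 91, 19]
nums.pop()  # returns 19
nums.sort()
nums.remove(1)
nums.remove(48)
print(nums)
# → [75, 91]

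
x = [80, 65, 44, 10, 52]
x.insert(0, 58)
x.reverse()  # [52, 10, 44, 65, 80, 58]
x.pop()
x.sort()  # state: [10, 44, 52, 65, 80]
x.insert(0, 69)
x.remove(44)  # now [69, 10, 52, 65, 80]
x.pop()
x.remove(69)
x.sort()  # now [10, 52, 65]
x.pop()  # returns 65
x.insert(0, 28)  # [28, 10, 52]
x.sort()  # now [10, 28, 52]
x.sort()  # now [10, 28, 52]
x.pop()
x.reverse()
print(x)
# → [28, 10]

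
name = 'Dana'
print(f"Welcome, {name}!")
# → Welcome, Dana!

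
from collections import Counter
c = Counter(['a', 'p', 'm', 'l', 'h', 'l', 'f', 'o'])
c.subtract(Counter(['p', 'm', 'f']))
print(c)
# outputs Counter({'l': 2, 'a': 1, 'h': 1, 'o': 1, 'p': 0, 'm': 0, 'f': 0})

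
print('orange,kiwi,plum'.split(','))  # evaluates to ['orange', 'kiwi', 'plum']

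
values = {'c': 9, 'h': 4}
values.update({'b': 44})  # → {'c': 9, 'h': 4, 'b': 44}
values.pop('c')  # 9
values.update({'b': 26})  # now {'h': 4, 'b': 26}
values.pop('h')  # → 4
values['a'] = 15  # {'b': 26, 'a': 15}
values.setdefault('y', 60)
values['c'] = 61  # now {'b': 26, 'a': 15, 'y': 60, 'c': 61}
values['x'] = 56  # {'b': 26, 'a': 15, 'y': 60, 'c': 61, 'x': 56}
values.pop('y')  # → 60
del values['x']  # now {'b': 26, 'a': 15, 'c': 61}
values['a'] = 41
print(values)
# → {'b': 26, 'a': 41, 'c': 61}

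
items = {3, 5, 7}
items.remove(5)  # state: {3, 7}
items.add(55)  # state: {3, 7, 55}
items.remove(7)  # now {3, 55}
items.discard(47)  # {3, 55}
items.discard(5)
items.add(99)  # {3, 55, 99}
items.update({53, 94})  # {3, 53, 55, 94, 99}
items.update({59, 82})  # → {3, 53, 55, 59, 82, 94, 99}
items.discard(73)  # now {3, 53, 55, 59, 82, 94, 99}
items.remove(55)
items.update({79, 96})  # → {3, 53, 59, 79, 82, 94, 96, 99}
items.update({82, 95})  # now {3, 53, 59, 79, 82, 94, 95, 96, 99}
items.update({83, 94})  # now {3, 53, 59, 79, 82, 83, 94, 95, 96, 99}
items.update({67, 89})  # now {3, 53, 59, 67, 79, 82, 83, 89, 94, 95, 96, 99}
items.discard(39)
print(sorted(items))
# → [3, 53, 59, 67, 79, 82, 83, 89, 94, 95, 96, 99]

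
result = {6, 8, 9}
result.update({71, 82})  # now {6, 8, 9, 71, 82}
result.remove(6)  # {8, 9, 71, 82}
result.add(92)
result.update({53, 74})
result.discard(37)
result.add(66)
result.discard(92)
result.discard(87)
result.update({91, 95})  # {8, 9, 53, 66, 71, 74, 82, 91, 95}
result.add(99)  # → {8, 9, 53, 66, 71, 74, 82, 91, 95, 99}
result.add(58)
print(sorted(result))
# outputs [8, 9, 53, 58, 66, 71, 74, 82, 91, 95, 99]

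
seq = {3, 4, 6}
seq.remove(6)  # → {3, 4}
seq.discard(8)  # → {3, 4}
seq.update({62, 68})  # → {3, 4, 62, 68}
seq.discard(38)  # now {3, 4, 62, 68}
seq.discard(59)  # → {3, 4, 62, 68}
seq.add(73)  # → {3, 4, 62, 68, 73}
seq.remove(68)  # {3, 4, 62, 73}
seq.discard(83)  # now {3, 4, 62, 73}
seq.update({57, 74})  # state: {3, 4, 57, 62, 73, 74}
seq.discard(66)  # {3, 4, 57, 62, 73, 74}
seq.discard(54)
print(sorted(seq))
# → [3, 4, 57, 62, 73, 74]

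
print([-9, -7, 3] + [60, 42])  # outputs [-9, -7, 3, 60, 42]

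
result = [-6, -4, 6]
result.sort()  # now [-6, -4, 6]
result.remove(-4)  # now [-6, 6]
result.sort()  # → [-6, 6]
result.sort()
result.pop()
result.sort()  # [-6]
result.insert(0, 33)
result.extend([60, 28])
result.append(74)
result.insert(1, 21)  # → [33, 21, -6, 60, 28, 74]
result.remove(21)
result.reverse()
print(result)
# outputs [74, 28, 60, -6, 33]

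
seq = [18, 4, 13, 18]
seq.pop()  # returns 18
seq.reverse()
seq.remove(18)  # [13, 4]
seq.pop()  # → 4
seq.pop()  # 13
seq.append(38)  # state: [38]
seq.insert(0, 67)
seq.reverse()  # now [38, 67]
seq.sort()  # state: [38, 67]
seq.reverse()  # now [67, 38]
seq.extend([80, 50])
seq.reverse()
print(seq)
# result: [50, 80, 38, 67]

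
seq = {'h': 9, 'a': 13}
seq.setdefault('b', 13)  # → 13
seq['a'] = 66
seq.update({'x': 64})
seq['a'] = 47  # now {'h': 9, 'a': 47, 'b': 13, 'x': 64}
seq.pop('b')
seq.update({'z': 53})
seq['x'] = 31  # {'h': 9, 'a': 47, 'x': 31, 'z': 53}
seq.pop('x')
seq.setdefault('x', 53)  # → 53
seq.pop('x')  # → 53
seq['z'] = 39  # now {'h': 9, 'a': 47, 'z': 39}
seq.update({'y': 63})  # {'h': 9, 'a': 47, 'z': 39, 'y': 63}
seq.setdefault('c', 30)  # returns 30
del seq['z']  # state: {'h': 9, 'a': 47, 'y': 63, 'c': 30}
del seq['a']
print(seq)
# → {'h': 9, 'y': 63, 'c': 30}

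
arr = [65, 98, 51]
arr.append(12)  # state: [65, 98, 51, 12]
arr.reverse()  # [12, 51, 98, 65]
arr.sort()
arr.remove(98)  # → [12, 51, 65]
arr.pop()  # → 65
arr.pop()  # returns 51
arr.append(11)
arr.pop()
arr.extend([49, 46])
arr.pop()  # 46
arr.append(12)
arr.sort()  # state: [12, 12, 49]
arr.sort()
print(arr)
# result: [12, 12, 49]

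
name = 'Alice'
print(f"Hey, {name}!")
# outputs Hey, Alice!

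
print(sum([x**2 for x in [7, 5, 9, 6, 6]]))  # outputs 227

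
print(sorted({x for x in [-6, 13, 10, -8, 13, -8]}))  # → [-8, -6, 10, 13]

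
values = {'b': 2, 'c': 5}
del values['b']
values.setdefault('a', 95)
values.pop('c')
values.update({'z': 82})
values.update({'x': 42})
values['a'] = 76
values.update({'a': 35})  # {'a': 35, 'z': 82, 'x': 42}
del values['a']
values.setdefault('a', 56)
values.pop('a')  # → 56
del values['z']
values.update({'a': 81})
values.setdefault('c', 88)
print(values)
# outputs {'x': 42, 'a': 81, 'c': 88}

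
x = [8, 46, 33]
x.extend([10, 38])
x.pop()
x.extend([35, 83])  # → [8, 46, 33, 10, 35, 83]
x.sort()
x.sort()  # [8, 10, 33, 35, 46, 83]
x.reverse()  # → [83, 46, 35, 33, 10, 8]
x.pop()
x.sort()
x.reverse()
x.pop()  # 10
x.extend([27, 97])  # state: [83, 46, 35, 33, 27, 97]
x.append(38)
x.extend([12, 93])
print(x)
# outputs [83, 46, 35, 33, 27, 97, 38, 12, 93]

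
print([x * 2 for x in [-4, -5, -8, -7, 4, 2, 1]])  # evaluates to [-8, -10, -16, -14, 8, 4, 2]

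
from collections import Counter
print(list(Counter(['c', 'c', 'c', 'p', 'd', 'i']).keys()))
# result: ['c', 'p', 'd', 'i']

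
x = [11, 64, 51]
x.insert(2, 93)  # [11, 64, 93, 51]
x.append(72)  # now [11, 64, 93, 51, 72]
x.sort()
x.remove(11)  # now [51, 64, 72, 93]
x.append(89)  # [51, 64, 72, 93, 89]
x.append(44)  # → [51, 64, 72, 93, 89, 44]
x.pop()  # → 44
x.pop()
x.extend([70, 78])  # [51, 64, 72, 93, 70, 78]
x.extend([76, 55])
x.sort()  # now [51, 55, 64, 70, 72, 76, 78, 93]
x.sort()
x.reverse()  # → [93, 78, 76, 72, 70, 64, 55, 51]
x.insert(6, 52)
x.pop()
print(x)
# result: [93, 78, 76, 72, 70, 64, 52, 55]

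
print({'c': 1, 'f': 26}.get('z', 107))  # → 107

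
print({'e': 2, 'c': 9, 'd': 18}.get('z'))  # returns None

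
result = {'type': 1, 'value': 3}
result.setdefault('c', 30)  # 30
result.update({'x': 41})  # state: {'type': 1, 'value': 3, 'c': 30, 'x': 41}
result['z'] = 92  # {'type': 1, 'value': 3, 'c': 30, 'x': 41, 'z': 92}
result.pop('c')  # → 30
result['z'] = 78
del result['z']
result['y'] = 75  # {'type': 1, 'value': 3, 'x': 41, 'y': 75}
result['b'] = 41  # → {'type': 1, 'value': 3, 'x': 41, 'y': 75, 'b': 41}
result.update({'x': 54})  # {'type': 1, 'value': 3, 'x': 54, 'y': 75, 'b': 41}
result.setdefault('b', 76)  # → 41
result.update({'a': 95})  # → {'type': 1, 'value': 3, 'x': 54, 'y': 75, 'b': 41, 'a': 95}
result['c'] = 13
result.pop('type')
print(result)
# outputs {'value': 3, 'x': 54, 'y': 75, 'b': 41, 'a': 95, 'c': 13}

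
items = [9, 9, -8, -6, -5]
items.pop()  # -5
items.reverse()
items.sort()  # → [-8, -6, 9, 9]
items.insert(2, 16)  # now [-8, -6, 16, 9, 9]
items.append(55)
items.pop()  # 55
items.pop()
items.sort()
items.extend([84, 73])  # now [-8, -6, 9, 16, 84, 73]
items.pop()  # 73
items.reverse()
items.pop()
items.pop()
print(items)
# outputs [84, 16, 9]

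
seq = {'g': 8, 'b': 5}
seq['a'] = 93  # {'g': 8, 'b': 5, 'a': 93}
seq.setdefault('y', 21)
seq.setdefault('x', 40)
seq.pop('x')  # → 40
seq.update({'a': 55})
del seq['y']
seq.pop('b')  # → 5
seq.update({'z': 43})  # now {'g': 8, 'a': 55, 'z': 43}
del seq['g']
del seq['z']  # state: {'a': 55}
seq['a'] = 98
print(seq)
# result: {'a': 98}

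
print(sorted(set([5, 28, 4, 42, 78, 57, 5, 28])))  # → [4, 5, 28, 42, 57, 78]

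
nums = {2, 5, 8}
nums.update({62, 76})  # {2, 5, 8, 62, 76}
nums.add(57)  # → {2, 5, 8, 57, 62, 76}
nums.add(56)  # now {2, 5, 8, 56, 57, 62, 76}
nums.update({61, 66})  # {2, 5, 8, 56, 57, 61, 62, 66, 76}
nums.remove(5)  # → {2, 8, 56, 57, 61, 62, 66, 76}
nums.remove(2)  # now {8, 56, 57, 61, 62, 66, 76}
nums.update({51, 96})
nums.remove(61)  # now {8, 51, 56, 57, 62, 66, 76, 96}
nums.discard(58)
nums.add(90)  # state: {8, 51, 56, 57, 62, 66, 76, 90, 96}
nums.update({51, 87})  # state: {8, 51, 56, 57, 62, 66, 76, 87, 90, 96}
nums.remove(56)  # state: {8, 51, 57, 62, 66, 76, 87, 90, 96}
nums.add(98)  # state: {8, 51, 57, 62, 66, 76, 87, 90, 96, 98}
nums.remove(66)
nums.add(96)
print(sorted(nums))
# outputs [8, 51, 57, 62, 76, 87, 90, 96, 98]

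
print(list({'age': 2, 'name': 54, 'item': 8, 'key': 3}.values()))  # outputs [2, 54, 8, 3]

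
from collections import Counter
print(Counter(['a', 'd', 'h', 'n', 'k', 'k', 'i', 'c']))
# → Counter({'k': 2, 'a': 1, 'd': 1, 'h': 1, 'n': 1, 'i': 1, 'c': 1})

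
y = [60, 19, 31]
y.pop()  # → 31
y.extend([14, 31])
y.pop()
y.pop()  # 14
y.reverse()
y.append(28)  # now [19, 60, 28]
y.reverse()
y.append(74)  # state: [28, 60, 19, 74]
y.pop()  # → 74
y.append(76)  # [28, 60, 19, 76]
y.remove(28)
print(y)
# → [60, 19, 76]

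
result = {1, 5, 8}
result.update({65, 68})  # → {1, 5, 8, 65, 68}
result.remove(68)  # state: {1, 5, 8, 65}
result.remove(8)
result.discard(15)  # {1, 5, 65}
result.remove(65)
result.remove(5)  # {1}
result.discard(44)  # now {1}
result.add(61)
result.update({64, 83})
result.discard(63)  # {1, 61, 64, 83}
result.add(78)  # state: {1, 61, 64, 78, 83}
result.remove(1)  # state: {61, 64, 78, 83}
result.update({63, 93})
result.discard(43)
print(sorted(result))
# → [61, 63, 64, 78, 83, 93]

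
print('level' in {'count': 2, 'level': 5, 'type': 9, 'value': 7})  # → True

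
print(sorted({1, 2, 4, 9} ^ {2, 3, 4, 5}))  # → [1, 3, 5, 9]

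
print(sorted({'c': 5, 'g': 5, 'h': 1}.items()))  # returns [('c', 5), ('g', 5), ('h', 1)]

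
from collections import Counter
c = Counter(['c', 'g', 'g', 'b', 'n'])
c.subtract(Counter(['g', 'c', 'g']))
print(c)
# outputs Counter({'b': 1, 'n': 1, 'c': 0, 'g': 0})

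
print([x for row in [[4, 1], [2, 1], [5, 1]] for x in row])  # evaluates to [4, 1, 2, 1, 5, 1]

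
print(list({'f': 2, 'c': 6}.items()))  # [('f', 2), ('c', 6)]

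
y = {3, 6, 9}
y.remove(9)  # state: {3, 6}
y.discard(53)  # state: {3, 6}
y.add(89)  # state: {3, 6, 89}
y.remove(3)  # {6, 89}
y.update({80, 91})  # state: {6, 80, 89, 91}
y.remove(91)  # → {6, 80, 89}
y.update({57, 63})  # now {6, 57, 63, 80, 89}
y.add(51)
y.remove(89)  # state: {6, 51, 57, 63, 80}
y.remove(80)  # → {6, 51, 57, 63}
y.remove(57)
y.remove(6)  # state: {51, 63}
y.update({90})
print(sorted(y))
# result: [51, 63, 90]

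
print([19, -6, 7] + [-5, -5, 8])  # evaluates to [19, -6, 7, -5, -5, 8]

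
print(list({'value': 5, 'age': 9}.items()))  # [('value', 5), ('age', 9)]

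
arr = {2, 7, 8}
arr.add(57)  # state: {2, 7, 8, 57}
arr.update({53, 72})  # {2, 7, 8, 53, 57, 72}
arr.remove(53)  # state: {2, 7, 8, 57, 72}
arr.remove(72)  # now {2, 7, 8, 57}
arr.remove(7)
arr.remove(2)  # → {8, 57}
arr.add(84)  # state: {8, 57, 84}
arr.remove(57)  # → {8, 84}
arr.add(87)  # {8, 84, 87}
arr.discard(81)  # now {8, 84, 87}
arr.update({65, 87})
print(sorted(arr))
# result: [8, 65, 84, 87]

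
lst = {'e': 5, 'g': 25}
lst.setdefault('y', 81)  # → 81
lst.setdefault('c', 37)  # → 37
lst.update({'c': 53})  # {'e': 5, 'g': 25, 'y': 81, 'c': 53}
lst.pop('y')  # 81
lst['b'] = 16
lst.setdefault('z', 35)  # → 35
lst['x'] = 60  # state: {'e': 5, 'g': 25, 'c': 53, 'b': 16, 'z': 35, 'x': 60}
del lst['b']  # {'e': 5, 'g': 25, 'c': 53, 'z': 35, 'x': 60}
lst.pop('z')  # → 35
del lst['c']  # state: {'e': 5, 'g': 25, 'x': 60}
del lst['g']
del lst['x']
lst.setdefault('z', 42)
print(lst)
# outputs {'e': 5, 'z': 42}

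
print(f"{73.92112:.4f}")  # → 73.9211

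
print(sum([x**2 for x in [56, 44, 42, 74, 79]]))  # 18553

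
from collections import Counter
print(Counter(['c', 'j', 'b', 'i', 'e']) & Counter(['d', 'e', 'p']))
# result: Counter({'e': 1})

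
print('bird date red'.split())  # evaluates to ['bird', 'date', 'red']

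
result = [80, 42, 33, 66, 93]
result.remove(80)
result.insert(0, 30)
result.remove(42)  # [30, 33, 66, 93]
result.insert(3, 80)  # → [30, 33, 66, 80, 93]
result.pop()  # 93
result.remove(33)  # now [30, 66, 80]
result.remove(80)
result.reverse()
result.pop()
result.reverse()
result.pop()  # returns 66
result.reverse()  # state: []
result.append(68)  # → [68]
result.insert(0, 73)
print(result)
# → [73, 68]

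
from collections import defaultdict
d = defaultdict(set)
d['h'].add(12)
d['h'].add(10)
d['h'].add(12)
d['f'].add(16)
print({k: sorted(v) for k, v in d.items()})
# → {'h': [10, 12], 'f': [16]}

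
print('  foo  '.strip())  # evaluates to foo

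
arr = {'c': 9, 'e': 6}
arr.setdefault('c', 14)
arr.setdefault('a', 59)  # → 59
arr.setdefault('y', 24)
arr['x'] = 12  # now {'c': 9, 'e': 6, 'a': 59, 'y': 24, 'x': 12}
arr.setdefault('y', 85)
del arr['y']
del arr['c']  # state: {'e': 6, 'a': 59, 'x': 12}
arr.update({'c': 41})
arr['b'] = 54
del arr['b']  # {'e': 6, 'a': 59, 'x': 12, 'c': 41}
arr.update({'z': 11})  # {'e': 6, 'a': 59, 'x': 12, 'c': 41, 'z': 11}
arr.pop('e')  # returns 6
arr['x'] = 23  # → {'a': 59, 'x': 23, 'c': 41, 'z': 11}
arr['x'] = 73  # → {'a': 59, 'x': 73, 'c': 41, 'z': 11}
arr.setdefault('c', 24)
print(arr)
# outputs {'a': 59, 'x': 73, 'c': 41, 'z': 11}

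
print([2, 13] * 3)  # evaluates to [2, 13, 2, 13, 2, 13]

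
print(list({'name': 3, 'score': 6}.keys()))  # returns ['name', 'score']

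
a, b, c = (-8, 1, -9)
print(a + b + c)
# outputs -16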